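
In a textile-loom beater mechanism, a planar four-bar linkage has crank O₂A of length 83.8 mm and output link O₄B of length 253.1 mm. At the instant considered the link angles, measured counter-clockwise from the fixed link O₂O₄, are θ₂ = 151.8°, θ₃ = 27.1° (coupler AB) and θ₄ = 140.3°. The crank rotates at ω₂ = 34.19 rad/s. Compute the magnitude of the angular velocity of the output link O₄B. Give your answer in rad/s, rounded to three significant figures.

10.1

ω₂ = 34.19 rad/s
Differentiating the loop-closure r₂e^{iθ₂}+r₃e^{iθ₃}=r₁+r₄e^{iθ₄} gives r₂ω₂e^{iθ₂}+r₃ω₃e^{iθ₃}=r₄ω₄e^{iθ₄}.
Eliminating the other unknown: ω₄ = r₂ω₂ sin(θ₂−θ₃) / [r₄ sin(θ₄−θ₃)].
Numerator sine = +0.82214; denominator sine = +0.91914.
Result = 0.0838·34.19·(+0.82214) / (0.2531·(+0.91914)) = +10.126 rad/s; magnitude 10.126 rad/s.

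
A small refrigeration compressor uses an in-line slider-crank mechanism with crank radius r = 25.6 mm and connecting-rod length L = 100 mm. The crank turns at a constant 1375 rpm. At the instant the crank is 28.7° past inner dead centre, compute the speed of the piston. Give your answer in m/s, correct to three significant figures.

ω = 2π·1375/60 = 144 rad/s
For an in-line slider-crank, x = r cosθ + √(L² − r² sin²θ), so v = −rω sinθ·[1 + r cosθ/√(L² − r² sin²θ)].
With r = 0.0256 m, L = 0.1 m, θ = 28.7°: √(L² − r² sin²θ) = 0.099241 m.
v = −0.0256·144·0.48022·[1 + 0.0256·0.87715/0.099241] = -2.1707 m/s.
|v| = 2.1707 m/s.

2.17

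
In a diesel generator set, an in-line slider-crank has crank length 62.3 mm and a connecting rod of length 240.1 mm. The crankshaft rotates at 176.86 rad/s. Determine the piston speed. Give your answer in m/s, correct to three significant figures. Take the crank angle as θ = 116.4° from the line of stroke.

ω = 176.9 rad/s
For an in-line slider-crank, x = r cosθ + √(L² − r² sin²θ), so v = −rω sinθ·[1 + r cosθ/√(L² − r² sin²θ)].
With r = 0.0623 m, L = 0.2401 m, θ = 116.4°: √(L² − r² sin²θ) = 0.23353 m.
v = −0.0623·176.9·0.89571·[1 + 0.0623·-0.44464/0.23353] = -8.6986 m/s.
|v| = 8.6986 m/s.

8.70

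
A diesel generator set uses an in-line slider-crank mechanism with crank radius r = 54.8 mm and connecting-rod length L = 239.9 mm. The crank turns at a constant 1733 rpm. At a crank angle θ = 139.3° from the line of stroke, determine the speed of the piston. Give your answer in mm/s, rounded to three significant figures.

ω = 2π·1733/60 = 181.5 rad/s
For an in-line slider-crank, x = r cosθ + √(L² − r² sin²θ), so v = −rω sinθ·[1 + r cosθ/√(L² − r² sin²θ)].
With r = 0.0548 m, L = 0.2399 m, θ = 139.3°: √(L² − r² sin²θ) = 0.23722 m.
v = −0.0548·181.5·0.65210·[1 + 0.0548·-0.75813/0.23722] = -5.3494 m/s.
|v| = 5.3494 m/s = 5349.4 mm/s.

5350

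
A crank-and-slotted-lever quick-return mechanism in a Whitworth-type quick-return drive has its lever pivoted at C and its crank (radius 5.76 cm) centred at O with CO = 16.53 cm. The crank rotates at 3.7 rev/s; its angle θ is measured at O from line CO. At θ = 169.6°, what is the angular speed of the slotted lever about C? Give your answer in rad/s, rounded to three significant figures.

11.8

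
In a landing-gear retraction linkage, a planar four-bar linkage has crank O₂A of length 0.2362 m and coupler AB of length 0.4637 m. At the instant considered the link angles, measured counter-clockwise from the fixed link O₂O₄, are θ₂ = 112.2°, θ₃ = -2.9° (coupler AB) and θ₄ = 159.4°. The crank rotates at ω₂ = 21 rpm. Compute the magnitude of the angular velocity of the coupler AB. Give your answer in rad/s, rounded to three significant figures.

2.70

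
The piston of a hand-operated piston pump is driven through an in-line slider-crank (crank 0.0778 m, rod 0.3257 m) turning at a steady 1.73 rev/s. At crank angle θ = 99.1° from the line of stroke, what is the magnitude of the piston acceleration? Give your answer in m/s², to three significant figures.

ω = 2π·1.73 = 10.87 rad/s
x(θ) = r cosθ + √(L² − r² sin²θ); with ω constant, a = ω²·d²x/dθ².
d²x/dθ² = −r cosθ − r²(cos2θ)/√u − r⁴ sin²2θ/(4u^{3/2}),  u = L² − r² sin²θ = 0.100179 m².
Substituting r = 0.0778 m, L = 0.3257 m, θ = 99.1°: d²x/dθ² = +0.030443 m.
a = ω²·d²x/dθ² = (10.87)²·(+0.030443) = +3.597 m/s²;  |a| = 3.597 m/s².

3.60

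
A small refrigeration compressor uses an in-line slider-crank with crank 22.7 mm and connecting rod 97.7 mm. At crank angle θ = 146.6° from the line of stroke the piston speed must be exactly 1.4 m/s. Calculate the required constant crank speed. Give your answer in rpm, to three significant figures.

1330

For an in-line slider-crank, |v_piston| = rω|sinθ|·[1 + r cosθ/√(L² − r² sin²θ)].
With r = 0.0227 m, L = 0.0977 m, θ = 146.6°: the bracketed kinematic factor |dx/dθ| = 0.010052 m.
ω = v/|dx/dθ| = 1.4/0.010052 = 139.28 rad/s.
N = 60ω/(2π) = 1330 rpm.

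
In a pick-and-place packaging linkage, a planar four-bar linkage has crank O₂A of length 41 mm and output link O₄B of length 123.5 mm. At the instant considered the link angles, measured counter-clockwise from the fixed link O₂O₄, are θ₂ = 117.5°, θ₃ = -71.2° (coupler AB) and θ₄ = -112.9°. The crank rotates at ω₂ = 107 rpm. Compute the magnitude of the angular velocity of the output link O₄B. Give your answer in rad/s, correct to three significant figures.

0.846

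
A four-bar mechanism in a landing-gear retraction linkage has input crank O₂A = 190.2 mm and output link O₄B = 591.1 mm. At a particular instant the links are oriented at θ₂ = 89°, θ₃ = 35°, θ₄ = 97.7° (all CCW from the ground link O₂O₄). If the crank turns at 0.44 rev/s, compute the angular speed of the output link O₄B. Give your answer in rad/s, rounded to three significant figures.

0.810

ω₂ = 2.765 rad/s (from 0.44 rev/s).
Differentiating the loop-closure r₂e^{iθ₂}+r₃e^{iθ₃}=r₁+r₄e^{iθ₄} gives r₂ω₂e^{iθ₂}+r₃ω₃e^{iθ₃}=r₄ω₄e^{iθ₄}.
Eliminating the other unknown: ω₄ = r₂ω₂ sin(θ₂−θ₃) / [r₄ sin(θ₄−θ₃)].
Numerator sine = +0.80902; denominator sine = +0.88862.
Result = 0.1902·2.765·(+0.80902) / (0.5911·(+0.88862)) = +0.80989 rad/s; magnitude 0.80989 rad/s.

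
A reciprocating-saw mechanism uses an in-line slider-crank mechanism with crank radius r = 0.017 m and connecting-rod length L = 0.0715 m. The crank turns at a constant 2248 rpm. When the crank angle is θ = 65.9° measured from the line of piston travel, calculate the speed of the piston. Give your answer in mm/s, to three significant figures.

4020

ω = 2π·2248/60 = 235.4 rad/s
For an in-line slider-crank, x = r cosθ + √(L² − r² sin²θ), so v = −rω sinθ·[1 + r cosθ/√(L² − r² sin²θ)].
With r = 0.017 m, L = 0.0715 m, θ = 65.9°: √(L² − r² sin²θ) = 0.069796 m.
v = −0.017·235.4·0.91283·[1 + 0.017·0.40833/0.069796] = -4.0165 m/s.
|v| = 4.0165 m/s = 4016.5 mm/s.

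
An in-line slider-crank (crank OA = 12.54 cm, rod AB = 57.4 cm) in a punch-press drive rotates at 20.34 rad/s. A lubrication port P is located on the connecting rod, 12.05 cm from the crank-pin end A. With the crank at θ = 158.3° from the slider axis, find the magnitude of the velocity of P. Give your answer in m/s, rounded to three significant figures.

ω = 20.34 rad/s.  Crank-pin speed |V_A| = rω = 2.5506 m/s, perpendicular to OA.
Rod angle: sinφ = −(r/L) sinθ ⇒ φ = -4.633°; ω_rod = −rω cosθ/√(L²−r²sin²θ) = +4.1422 rad/s.
V_P = V_A + ω_rod × AP, with AP = 0.1205 m along the rod.
Components: V_Px = −rω sinθ − a·ω_rod·sinφ = -0.90277 m/s;  V_Py = rω cosθ + a·ω_rod·cosφ = -1.8724 m/s.
|V_P| = √(V_Px² + V_Py²) = 2.0786 m/s.

2.08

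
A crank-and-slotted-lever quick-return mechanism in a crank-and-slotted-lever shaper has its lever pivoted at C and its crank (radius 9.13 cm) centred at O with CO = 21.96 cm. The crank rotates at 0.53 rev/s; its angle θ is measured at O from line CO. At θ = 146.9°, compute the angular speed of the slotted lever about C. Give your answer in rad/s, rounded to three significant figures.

1.23

ω = 3.33 rad/s (from 0.53 rev/s).
Crank pin A relative to C: A = (d + r cosθ, r sinθ); lever angle φ = atan2(r sinθ, d + r cosθ).
Differentiating tanφ: φ̇ = rω(d cosθ + r)/(d² + r² + 2dr cosθ).
d² + r² + 2dr cosθ = |CA|² = 0.0229682 m²;  d cosθ + r = -0.092663 m.
|ω_lever| = |0.0913·3.33·-0.092663| / 0.0229682 = 1.2266 rad/s.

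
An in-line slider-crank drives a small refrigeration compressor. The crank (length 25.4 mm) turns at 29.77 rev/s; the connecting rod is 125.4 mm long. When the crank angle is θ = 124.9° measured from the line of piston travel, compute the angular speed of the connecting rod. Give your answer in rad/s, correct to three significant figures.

22.0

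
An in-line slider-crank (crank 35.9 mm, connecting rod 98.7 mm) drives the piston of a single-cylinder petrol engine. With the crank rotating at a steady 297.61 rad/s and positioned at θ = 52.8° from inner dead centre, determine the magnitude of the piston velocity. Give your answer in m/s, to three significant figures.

10.5

ω = 297.6 rad/s
For an in-line slider-crank, x = r cosθ + √(L² − r² sin²θ), so v = −rω sinθ·[1 + r cosθ/√(L² − r² sin²θ)].
With r = 0.0359 m, L = 0.0987 m, θ = 52.8°: √(L² − r² sin²θ) = 0.094467 m.
v = −0.0359·297.6·0.79653·[1 + 0.0359·0.60460/0.094467] = -10.466 m/s.
|v| = 10.466 m/s.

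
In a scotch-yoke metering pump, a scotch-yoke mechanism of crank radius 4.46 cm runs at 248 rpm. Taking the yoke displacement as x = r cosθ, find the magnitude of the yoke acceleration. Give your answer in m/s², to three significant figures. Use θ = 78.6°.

ω = 25.97 rad/s (from 248 rpm).
x = r cosθ ⇒ ẍ = −rω² cosθ (ω constant).
|a| = rω²|cosθ| = 0.0446·(25.97)²·|cos 78.6°| = 5.9458 m/s².

5.95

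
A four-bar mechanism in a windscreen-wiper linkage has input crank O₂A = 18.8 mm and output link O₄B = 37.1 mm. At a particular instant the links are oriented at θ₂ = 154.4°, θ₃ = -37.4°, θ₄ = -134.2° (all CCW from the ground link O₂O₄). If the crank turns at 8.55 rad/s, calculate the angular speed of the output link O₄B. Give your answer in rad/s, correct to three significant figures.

0.892

ω₂ = 8.55 rad/s
Differentiating the loop-closure r₂e^{iθ₂}+r₃e^{iθ₃}=r₁+r₄e^{iθ₄} gives r₂ω₂e^{iθ₂}+r₃ω₃e^{iθ₃}=r₄ω₄e^{iθ₄}.
Eliminating the other unknown: ω₄ = r₂ω₂ sin(θ₂−θ₃) / [r₄ sin(θ₄−θ₃)].
Numerator sine = -0.20450; denominator sine = -0.99297.
Result = 0.0188·8.55·(-0.20450) / (0.0371·(-0.99297)) = +0.89228 rad/s; magnitude 0.89228 rad/s.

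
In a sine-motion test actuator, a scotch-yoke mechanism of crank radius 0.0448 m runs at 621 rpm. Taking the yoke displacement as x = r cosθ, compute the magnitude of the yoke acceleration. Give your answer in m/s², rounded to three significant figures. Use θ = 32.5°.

ω = 65.03 rad/s (from 621 rpm).
x = r cosθ ⇒ ẍ = −rω² cosθ (ω constant).
|a| = rω²|cosθ| = 0.0448·(65.03)²·|cos 32.5°| = 159.79 m/s².

160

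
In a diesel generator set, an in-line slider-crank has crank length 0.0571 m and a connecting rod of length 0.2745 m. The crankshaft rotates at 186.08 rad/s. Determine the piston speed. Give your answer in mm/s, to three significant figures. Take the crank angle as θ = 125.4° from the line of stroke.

7600

ω = 186.1 rad/s
For an in-line slider-crank, x = r cosθ + √(L² − r² sin²θ), so v = −rω sinθ·[1 + r cosθ/√(L² − r² sin²θ)].
With r = 0.0571 m, L = 0.2745 m, θ = 125.4°: √(L² − r² sin²θ) = 0.27053 m.
v = −0.0571·186.1·0.81513·[1 + 0.0571·-0.57928/0.27053] = -7.6019 m/s.
|v| = 7.6019 m/s = 7601.9 mm/s.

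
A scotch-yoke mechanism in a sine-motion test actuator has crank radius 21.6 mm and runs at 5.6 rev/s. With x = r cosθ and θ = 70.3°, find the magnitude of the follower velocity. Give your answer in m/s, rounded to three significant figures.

ω = 35.19 rad/s (from 5.6 rev/s).
x = r cosθ ⇒ ẋ = −rω sinθ.
|v| = rω|sinθ| = 0.0216·35.19·|sin 70.3°| = 0.71553 m/s.

0.716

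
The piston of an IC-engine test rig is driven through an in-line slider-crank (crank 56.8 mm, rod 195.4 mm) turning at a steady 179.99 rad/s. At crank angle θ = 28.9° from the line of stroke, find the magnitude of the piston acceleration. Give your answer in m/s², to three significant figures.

ω = 180 rad/s
x(θ) = r cosθ + √(L² − r² sin²θ); with ω constant, a = ω²·d²x/dθ².
d²x/dθ² = −r cosθ − r²(cos2θ)/√u − r⁴ sin²2θ/(4u^{3/2}),  u = L² − r² sin²θ = 0.0374276 m².
Substituting r = 0.0568 m, L = 0.1954 m, θ = 28.9°: d²x/dθ² = -0.05887 m.
a = ω²·d²x/dθ² = (180)²·(-0.05887) = -1907.2 m/s²;  |a| = 1907.2 m/s².

1910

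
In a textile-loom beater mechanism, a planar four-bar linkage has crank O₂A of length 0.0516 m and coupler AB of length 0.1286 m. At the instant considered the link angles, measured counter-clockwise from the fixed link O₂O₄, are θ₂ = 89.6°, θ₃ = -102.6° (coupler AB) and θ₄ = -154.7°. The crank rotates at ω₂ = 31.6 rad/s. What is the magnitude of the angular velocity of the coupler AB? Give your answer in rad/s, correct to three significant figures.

ω₂ = 31.6 rad/s
Differentiating the loop-closure r₂e^{iθ₂}+r₃e^{iθ₃}=r₁+r₄e^{iθ₄} gives r₂ω₂e^{iθ₂}+r₃ω₃e^{iθ₃}=r₄ω₄e^{iθ₄}.
Eliminating the other unknown: ω₃ = r₂ω₂ sin(θ₄−θ₂) / [r₃ sin(θ₃−θ₄)].
Numerator sine = +0.90108; denominator sine = +0.78908.
Result = 0.0516·31.6·(+0.90108) / (0.1286·(+0.78908)) = +14.479 rad/s; magnitude 14.479 rad/s.

14.5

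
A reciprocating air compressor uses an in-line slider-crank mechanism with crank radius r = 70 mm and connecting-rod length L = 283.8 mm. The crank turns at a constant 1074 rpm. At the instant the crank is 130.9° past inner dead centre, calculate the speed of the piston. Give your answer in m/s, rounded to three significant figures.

ω = 2π·1074/60 = 112.5 rad/s
For an in-line slider-crank, x = r cosθ + √(L² − r² sin²θ), so v = −rω sinθ·[1 + r cosθ/√(L² − r² sin²θ)].
With r = 0.07 m, L = 0.2838 m, θ = 130.9°: √(L² − r² sin²θ) = 0.27882 m.
v = −0.07·112.5·0.75585·[1 + 0.07·-0.65474/0.27882] = -4.9726 m/s.
|v| = 4.9726 m/s.

4.97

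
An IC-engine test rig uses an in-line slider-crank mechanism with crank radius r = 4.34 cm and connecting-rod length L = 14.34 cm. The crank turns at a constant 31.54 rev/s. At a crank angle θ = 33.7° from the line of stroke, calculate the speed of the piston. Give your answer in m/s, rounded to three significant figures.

ω = 2π·31.5 = 198.2 rad/s
For an in-line slider-crank, x = r cosθ + √(L² − r² sin²θ), so v = −rω sinθ·[1 + r cosθ/√(L² − r² sin²θ)].
With r = 0.0434 m, L = 0.1434 m, θ = 33.7°: √(L² − r² sin²θ) = 0.14136 m.
v = −0.0434·198.2·0.55484·[1 + 0.0434·0.83195/0.14136] = -5.9909 m/s.
|v| = 5.9909 m/s.

5.99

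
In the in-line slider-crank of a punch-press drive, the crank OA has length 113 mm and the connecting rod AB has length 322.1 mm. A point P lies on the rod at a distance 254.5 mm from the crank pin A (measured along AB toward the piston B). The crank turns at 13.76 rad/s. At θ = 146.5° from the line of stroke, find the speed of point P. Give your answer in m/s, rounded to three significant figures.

0.710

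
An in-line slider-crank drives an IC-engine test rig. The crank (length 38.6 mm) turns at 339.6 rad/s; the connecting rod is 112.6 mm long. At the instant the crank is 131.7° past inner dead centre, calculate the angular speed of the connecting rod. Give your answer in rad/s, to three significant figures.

80.1

ω = 339.6 rad/s
The rod makes angle φ with the slider axis where L sinφ = r sinθ; differentiating, L cosφ·φ̇ = r ω cosθ.
L cosφ = √(L² − r² sin²θ) = 0.10885 m.
|ω_rod| = r ω |cosθ| / √(L² − r² sin²θ) = 0.0386·339.6·0.66523/0.10885 = 80.113 rad/s.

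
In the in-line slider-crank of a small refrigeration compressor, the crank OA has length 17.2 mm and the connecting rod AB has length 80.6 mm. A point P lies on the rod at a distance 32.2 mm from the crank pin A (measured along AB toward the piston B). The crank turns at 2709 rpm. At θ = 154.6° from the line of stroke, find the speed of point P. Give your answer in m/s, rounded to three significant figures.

ω = 283.7 rad/s.  Crank-pin speed |V_A| = rω = 4.8794 m/s, perpendicular to OA.
Rod angle: sinφ = −(r/L) sinθ ⇒ φ = -5.252°; ω_rod = −rω cosθ/√(L²−r²sin²θ) = +54.917 rad/s.
V_P = V_A + ω_rod × AP, with AP = 0.0322 m along the rod.
Components: V_Px = −rω sinθ − a·ω_rod·sinφ = -1.9311 m/s;  V_Py = rω cosθ + a·ω_rod·cosφ = -2.6468 m/s.
|V_P| = √(V_Px² + V_Py²) = 3.2764 m/s.

3.28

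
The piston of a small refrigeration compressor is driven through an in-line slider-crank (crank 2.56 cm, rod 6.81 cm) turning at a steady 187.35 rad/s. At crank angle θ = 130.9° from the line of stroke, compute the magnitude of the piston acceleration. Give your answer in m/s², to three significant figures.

625

ω = 187.3 rad/s
x(θ) = r cosθ + √(L² − r² sin²θ); with ω constant, a = ω²·d²x/dθ².
d²x/dθ² = −r cosθ − r²(cos2θ)/√u − r⁴ sin²2θ/(4u^{3/2}),  u = L² − r² sin²θ = 0.00426319 m².
Substituting r = 0.0256 m, L = 0.0681 m, θ = 130.9°: d²x/dθ² = +0.017815 m.
a = ω²·d²x/dθ² = (187.3)²·(+0.017815) = +625.31 m/s²;  |a| = 625.31 m/s².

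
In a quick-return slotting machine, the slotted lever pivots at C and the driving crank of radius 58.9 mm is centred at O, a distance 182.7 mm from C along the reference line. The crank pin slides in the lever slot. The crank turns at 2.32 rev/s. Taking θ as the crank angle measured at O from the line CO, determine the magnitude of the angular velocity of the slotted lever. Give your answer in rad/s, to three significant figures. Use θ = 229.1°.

2.29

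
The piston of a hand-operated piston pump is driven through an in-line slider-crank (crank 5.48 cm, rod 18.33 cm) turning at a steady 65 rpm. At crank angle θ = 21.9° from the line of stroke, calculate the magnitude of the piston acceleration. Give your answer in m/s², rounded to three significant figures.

ω = 2π·65/60 = 6.807 rad/s
x(θ) = r cosθ + √(L² − r² sin²θ); with ω constant, a = ω²·d²x/dθ².
d²x/dθ² = −r cosθ − r²(cos2θ)/√u − r⁴ sin²2θ/(4u^{3/2}),  u = L² − r² sin²θ = 0.0331811 m².
Substituting r = 0.0548 m, L = 0.1833 m, θ = 21.9°: d²x/dθ² = -0.062923 m.
a = ω²·d²x/dθ² = (6.807)²·(-0.062923) = -2.9154 m/s²;  |a| = 2.9154 m/s².

2.92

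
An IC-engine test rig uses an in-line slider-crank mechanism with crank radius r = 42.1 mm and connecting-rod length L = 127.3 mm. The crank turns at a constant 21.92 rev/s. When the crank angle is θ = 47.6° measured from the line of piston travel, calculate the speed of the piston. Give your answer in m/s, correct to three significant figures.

ω = 2π·21.9 = 137.7 rad/s
For an in-line slider-crank, x = r cosθ + √(L² − r² sin²θ), so v = −rω sinθ·[1 + r cosθ/√(L² − r² sin²θ)].
With r = 0.0421 m, L = 0.1273 m, θ = 47.6°: √(L² − r² sin²θ) = 0.12345 m.
v = −0.0421·137.7·0.73846·[1 + 0.0421·0.67430/0.12345] = -5.2665 m/s.
|v| = 5.2665 m/s.

5.27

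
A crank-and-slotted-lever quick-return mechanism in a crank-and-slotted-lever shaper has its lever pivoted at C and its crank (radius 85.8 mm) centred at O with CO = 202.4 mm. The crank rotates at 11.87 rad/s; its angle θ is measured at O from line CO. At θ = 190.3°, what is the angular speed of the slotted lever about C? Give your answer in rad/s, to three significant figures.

8.15

ω = 11.87 rad/s
Crank pin A relative to C: A = (d + r cosθ, r sinθ); lever angle φ = atan2(r sinθ, d + r cosθ).
Differentiating tanφ: φ̇ = rω(d cosθ + r)/(d² + r² + 2dr cosθ).
d² + r² + 2dr cosθ = |CA|² = 0.0141553 m²;  d cosθ + r = -0.11334 m.
|ω_lever| = |0.0858·11.87·-0.11334| / 0.0141553 = 8.1545 rad/s.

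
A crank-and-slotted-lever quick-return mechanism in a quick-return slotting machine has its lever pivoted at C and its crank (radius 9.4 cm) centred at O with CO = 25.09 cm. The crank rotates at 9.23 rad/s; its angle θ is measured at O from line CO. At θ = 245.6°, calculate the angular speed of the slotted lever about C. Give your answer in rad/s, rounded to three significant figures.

0.160

ω = 9.23 rad/s
Crank pin A relative to C: A = (d + r cosθ, r sinθ); lever angle φ = atan2(r sinθ, d + r cosθ).
Differentiating tanφ: φ̇ = rω(d cosθ + r)/(d² + r² + 2dr cosθ).
d² + r² + 2dr cosθ = |CA|² = 0.052301 m²;  d cosθ + r = -0.0096479 m.
|ω_lever| = |0.094·9.23·-0.0096479| / 0.052301 = 0.16005 rad/s.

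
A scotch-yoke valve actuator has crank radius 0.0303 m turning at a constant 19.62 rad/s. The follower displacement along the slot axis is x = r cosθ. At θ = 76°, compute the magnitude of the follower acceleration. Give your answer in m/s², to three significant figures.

2.82

ω = 19.62 rad/s
x = r cosθ ⇒ ẍ = −rω² cosθ (ω constant).
|a| = rω²|cosθ| = 0.0303·(19.62)²·|cos 76°| = 2.8217 m/s².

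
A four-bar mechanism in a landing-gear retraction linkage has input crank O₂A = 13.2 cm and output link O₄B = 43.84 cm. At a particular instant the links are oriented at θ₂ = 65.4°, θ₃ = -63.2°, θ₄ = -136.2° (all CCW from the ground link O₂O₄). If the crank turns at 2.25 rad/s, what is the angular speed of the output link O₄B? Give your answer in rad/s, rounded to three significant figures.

ω₂ = 2.25 rad/s
Differentiating the loop-closure r₂e^{iθ₂}+r₃e^{iθ₃}=r₁+r₄e^{iθ₄} gives r₂ω₂e^{iθ₂}+r₃ω₃e^{iθ₃}=r₄ω₄e^{iθ₄}.
Eliminating the other unknown: ω₄ = r₂ω₂ sin(θ₂−θ₃) / [r₄ sin(θ₄−θ₃)].
Numerator sine = +0.78152; denominator sine = -0.95630.
Result = 0.132·2.25·(+0.78152) / (0.4384·(-0.95630)) = -0.55364 rad/s; magnitude 0.55364 rad/s.

0.554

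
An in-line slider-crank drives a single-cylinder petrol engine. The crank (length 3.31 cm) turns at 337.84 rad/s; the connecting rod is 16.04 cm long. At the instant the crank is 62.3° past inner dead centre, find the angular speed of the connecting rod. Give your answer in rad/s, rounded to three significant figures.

ω = 337.8 rad/s
The rod makes angle φ with the slider axis where L sinφ = r sinθ; differentiating, L cosφ·φ̇ = r ω cosθ.
L cosφ = √(L² − r² sin²θ) = 0.1577 m.
|ω_rod| = r ω |cosθ| / √(L² − r² sin²θ) = 0.0331·337.8·0.46484/0.1577 = 32.962 rad/s.

33.0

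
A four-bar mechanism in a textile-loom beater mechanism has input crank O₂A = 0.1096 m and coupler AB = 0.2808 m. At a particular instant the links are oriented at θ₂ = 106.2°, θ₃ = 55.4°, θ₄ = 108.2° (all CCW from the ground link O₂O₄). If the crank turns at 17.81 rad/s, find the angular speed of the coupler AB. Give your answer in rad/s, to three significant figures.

0.305

ω₂ = 17.81 rad/s
Differentiating the loop-closure r₂e^{iθ₂}+r₃e^{iθ₃}=r₁+r₄e^{iθ₄} gives r₂ω₂e^{iθ₂}+r₃ω₃e^{iθ₃}=r₄ω₄e^{iθ₄}.
Eliminating the other unknown: ω₃ = r₂ω₂ sin(θ₄−θ₂) / [r₃ sin(θ₃−θ₄)].
Numerator sine = +0.03490; denominator sine = -0.79653.
Result = 0.1096·17.81·(+0.03490) / (0.2808·(-0.79653)) = -0.30458 rad/s; magnitude 0.30458 rad/s.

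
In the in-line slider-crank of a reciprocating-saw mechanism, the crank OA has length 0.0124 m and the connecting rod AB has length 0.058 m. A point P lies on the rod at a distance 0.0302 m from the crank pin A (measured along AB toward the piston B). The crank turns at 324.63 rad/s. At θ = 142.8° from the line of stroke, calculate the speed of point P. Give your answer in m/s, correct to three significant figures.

2.70

ω = 324.6 rad/s.  Crank-pin speed |V_A| = rω = 4.0254 m/s, perpendicular to OA.
Rod angle: sinφ = −(r/L) sinθ ⇒ φ = -7.427°; ω_rod = −rω cosθ/√(L²−r²sin²θ) = +55.75 rad/s.
V_P = V_A + ω_rod × AP, with AP = 0.0302 m along the rod.
Components: V_Px = −rω sinθ − a·ω_rod·sinφ = -2.2161 m/s;  V_Py = rω cosθ + a·ω_rod·cosφ = -1.5368 m/s.
|V_P| = √(V_Px² + V_Py²) = 2.6969 m/s.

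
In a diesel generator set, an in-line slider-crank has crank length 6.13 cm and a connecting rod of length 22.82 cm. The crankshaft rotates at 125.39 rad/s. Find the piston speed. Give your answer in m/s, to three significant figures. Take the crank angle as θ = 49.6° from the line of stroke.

6.89

ω = 125.4 rad/s
For an in-line slider-crank, x = r cosθ + √(L² − r² sin²θ), so v = −rω sinθ·[1 + r cosθ/√(L² − r² sin²θ)].
With r = 0.0613 m, L = 0.2282 m, θ = 49.6°: √(L² − r² sin²θ) = 0.22337 m.
v = −0.0613·125.4·0.76154·[1 + 0.0613·0.64812/0.22337] = -6.8946 m/s.
|v| = 6.8946 m/s.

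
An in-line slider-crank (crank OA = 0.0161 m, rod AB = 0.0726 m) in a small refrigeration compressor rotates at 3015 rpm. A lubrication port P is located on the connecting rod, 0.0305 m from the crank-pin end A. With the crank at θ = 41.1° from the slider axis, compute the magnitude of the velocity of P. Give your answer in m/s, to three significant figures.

4.21

ω = 315.7 rad/s.  Crank-pin speed |V_A| = rω = 5.0833 m/s, perpendicular to OA.
Rod angle: sinφ = −(r/L) sinθ ⇒ φ = -8.383°; ω_rod = −rω cosθ/√(L²−r²sin²θ) = -53.332 rad/s.
V_P = V_A + ω_rod × AP, with AP = 0.0305 m along the rod.
Components: V_Px = −rω sinθ − a·ω_rod·sinφ = -3.5787 m/s;  V_Py = rω cosθ + a·ω_rod·cosφ = +2.2213 m/s.
|V_P| = √(V_Px² + V_Py²) = 4.2121 m/s.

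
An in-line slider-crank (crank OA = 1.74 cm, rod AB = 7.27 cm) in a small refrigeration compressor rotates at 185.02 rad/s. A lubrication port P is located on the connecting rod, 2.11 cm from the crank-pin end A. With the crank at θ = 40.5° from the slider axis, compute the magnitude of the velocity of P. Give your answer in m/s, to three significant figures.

ω = 185 rad/s.  Crank-pin speed |V_A| = rω = 3.2193 m/s, perpendicular to OA.
Rod angle: sinφ = −(r/L) sinθ ⇒ φ = -8.942°; ω_rod = −rω cosθ/√(L²−r²sin²θ) = -34.087 rad/s.
V_P = V_A + ω_rod × AP, with AP = 0.0211 m along the rod.
Components: V_Px = −rω sinθ − a·ω_rod·sinφ = -2.2026 m/s;  V_Py = rω cosθ + a·ω_rod·cosφ = +1.7375 m/s.
|V_P| = √(V_Px² + V_Py²) = 2.8054 m/s.

2.81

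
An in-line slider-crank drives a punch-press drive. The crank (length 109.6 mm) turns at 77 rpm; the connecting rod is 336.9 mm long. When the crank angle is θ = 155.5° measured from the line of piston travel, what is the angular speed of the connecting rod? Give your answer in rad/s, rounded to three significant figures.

ω = 8.063 rad/s (converted from 77 rpm).
The rod makes angle φ with the slider axis where L sinφ = r sinθ; differentiating, L cosφ·φ̇ = r ω cosθ.
L cosφ = √(L² − r² sin²θ) = 0.33382 m.
|ω_rod| = r ω |cosθ| / √(L² − r² sin²θ) = 0.1096·8.063·0.90996/0.33382 = 2.409 rad/s.

2.41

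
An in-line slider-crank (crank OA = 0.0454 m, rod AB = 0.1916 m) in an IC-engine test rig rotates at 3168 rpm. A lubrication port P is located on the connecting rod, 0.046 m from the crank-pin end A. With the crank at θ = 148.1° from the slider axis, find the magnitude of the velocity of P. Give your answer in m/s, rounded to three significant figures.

12.3

ω = 331.8 rad/s.  Crank-pin speed |V_A| = rω = 15.062 m/s, perpendicular to OA.
Rod angle: sinφ = −(r/L) sinθ ⇒ φ = -7.193°; ω_rod = −rω cosθ/√(L²−r²sin²θ) = +67.267 rad/s.
V_P = V_A + ω_rod × AP, with AP = 0.046 m along the rod.
Components: V_Px = −rω sinθ − a·ω_rod·sinφ = -7.5717 m/s;  V_Py = rω cosθ + a·ω_rod·cosφ = -9.7169 m/s.
|V_P| = √(V_Px² + V_Py²) = 12.319 m/s.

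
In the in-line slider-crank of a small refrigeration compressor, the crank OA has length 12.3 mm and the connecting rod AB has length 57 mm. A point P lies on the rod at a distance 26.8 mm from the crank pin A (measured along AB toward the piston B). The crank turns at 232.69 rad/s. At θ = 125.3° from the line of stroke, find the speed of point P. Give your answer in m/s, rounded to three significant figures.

ω = 232.7 rad/s.  Crank-pin speed |V_A| = rω = 2.8621 m/s, perpendicular to OA.
Rod angle: sinφ = −(r/L) sinθ ⇒ φ = -10.143°; ω_rod = −rω cosθ/√(L²−r²sin²θ) = +29.476 rad/s.
V_P = V_A + ω_rod × AP, with AP = 0.0268 m along the rod.
Components: V_Px = −rω sinθ − a·ω_rod·sinφ = -2.1967 m/s;  V_Py = rω cosθ + a·ω_rod·cosφ = -0.87627 m/s.
|V_P| = √(V_Px² + V_Py²) = 2.3651 m/s.

2.37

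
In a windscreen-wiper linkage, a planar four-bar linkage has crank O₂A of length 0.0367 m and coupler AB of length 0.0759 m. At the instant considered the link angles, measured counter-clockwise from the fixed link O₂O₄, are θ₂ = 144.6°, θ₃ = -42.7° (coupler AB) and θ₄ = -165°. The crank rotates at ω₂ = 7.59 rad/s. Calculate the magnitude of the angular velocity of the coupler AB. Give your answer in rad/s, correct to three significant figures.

3.35

ω₂ = 7.59 rad/s
Differentiating the loop-closure r₂e^{iθ₂}+r₃e^{iθ₃}=r₁+r₄e^{iθ₄} gives r₂ω₂e^{iθ₂}+r₃ω₃e^{iθ₃}=r₄ω₄e^{iθ₄}.
Eliminating the other unknown: ω₃ = r₂ω₂ sin(θ₄−θ₂) / [r₃ sin(θ₃−θ₄)].
Numerator sine = +0.77051; denominator sine = +0.84526.
Result = 0.0367·7.59·(+0.77051) / (0.0759·(+0.84526)) = +3.3455 rad/s; magnitude 3.3455 rad/s.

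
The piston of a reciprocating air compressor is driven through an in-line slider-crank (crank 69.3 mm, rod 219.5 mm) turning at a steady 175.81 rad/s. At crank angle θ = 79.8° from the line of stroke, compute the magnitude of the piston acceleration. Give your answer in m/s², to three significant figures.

285

ω = 175.8 rad/s
x(θ) = r cosθ + √(L² − r² sin²θ); with ω constant, a = ω²·d²x/dθ².
d²x/dθ² = −r cosθ − r²(cos2θ)/√u − r⁴ sin²2θ/(4u^{3/2}),  u = L² − r² sin²θ = 0.0435284 m².
Substituting r = 0.0693 m, L = 0.2195 m, θ = 79.8°: d²x/dθ² = +0.0092259 m.
a = ω²·d²x/dθ² = (175.8)²·(+0.0092259) = +285.16 m/s²;  |a| = 285.16 m/s².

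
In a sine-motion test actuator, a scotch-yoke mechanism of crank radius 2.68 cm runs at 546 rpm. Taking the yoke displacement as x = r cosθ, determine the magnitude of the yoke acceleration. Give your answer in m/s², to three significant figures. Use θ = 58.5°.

ω = 57.18 rad/s (from 546 rpm).
x = r cosθ ⇒ ẍ = −rω² cosθ (ω constant).
|a| = rω²|cosθ| = 0.0268·(57.18)²·|cos 58.5°| = 45.779 m/s².

45.8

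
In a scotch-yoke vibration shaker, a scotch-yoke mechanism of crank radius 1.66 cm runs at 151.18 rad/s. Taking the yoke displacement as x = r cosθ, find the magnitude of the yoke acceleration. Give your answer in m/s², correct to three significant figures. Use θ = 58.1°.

200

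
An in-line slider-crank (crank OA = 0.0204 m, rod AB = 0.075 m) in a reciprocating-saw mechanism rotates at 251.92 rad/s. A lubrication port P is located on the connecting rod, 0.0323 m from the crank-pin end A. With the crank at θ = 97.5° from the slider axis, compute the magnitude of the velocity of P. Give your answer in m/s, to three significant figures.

5.03

ω = 251.9 rad/s.  Crank-pin speed |V_A| = rω = 5.1392 m/s, perpendicular to OA.
Rod angle: sinφ = −(r/L) sinθ ⇒ φ = -15.645°; ω_rod = −rω cosθ/√(L²−r²sin²θ) = +9.2881 rad/s.
V_P = V_A + ω_rod × AP, with AP = 0.0323 m along the rod.
Components: V_Px = −rω sinθ − a·ω_rod·sinφ = -5.0143 m/s;  V_Py = rω cosθ + a·ω_rod·cosφ = -0.38191 m/s.
|V_P| = √(V_Px² + V_Py²) = 5.0288 m/s.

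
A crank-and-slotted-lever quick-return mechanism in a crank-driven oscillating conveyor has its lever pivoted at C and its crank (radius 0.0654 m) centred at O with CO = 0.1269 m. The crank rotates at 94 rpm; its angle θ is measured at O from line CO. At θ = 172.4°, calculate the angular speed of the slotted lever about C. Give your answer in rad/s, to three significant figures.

ω = 9.844 rad/s (from 94 rpm).
Crank pin A relative to C: A = (d + r cosθ, r sinθ); lever angle φ = atan2(r sinθ, d + r cosθ).
Differentiating tanφ: φ̇ = rω(d cosθ + r)/(d² + r² + 2dr cosθ).
d² + r² + 2dr cosθ = |CA|² = 0.00392806 m²;  d cosθ + r = -0.060385 m.
|ω_lever| = |0.0654·9.844·-0.060385| / 0.00392806 = 9.8966 rad/s.

9.90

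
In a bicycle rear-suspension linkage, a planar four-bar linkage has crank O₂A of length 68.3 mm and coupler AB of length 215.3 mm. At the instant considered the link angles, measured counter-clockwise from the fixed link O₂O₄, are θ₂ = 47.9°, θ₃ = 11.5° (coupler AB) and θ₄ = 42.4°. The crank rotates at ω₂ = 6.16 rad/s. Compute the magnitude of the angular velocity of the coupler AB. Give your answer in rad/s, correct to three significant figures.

0.365

ω₂ = 6.16 rad/s
Differentiating the loop-closure r₂e^{iθ₂}+r₃e^{iθ₃}=r₁+r₄e^{iθ₄} gives r₂ω₂e^{iθ₂}+r₃ω₃e^{iθ₃}=r₄ω₄e^{iθ₄}.
Eliminating the other unknown: ω₃ = r₂ω₂ sin(θ₄−θ₂) / [r₃ sin(θ₃−θ₄)].
Numerator sine = -0.09585; denominator sine = -0.51354.
Result = 0.0683·6.16·(-0.09585) / (0.2153·(-0.51354)) = +0.36472 rad/s; magnitude 0.36472 rad/s.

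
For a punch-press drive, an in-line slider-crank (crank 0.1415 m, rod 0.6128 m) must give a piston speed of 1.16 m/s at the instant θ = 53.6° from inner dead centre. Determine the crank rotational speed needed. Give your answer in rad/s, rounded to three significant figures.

For an in-line slider-crank, |v_piston| = rω|sinθ|·[1 + r cosθ/√(L² − r² sin²θ)].
With r = 0.1415 m, L = 0.6128 m, θ = 53.6°: the bracketed kinematic factor |dx/dθ| = 0.12978 m.
ω = v/|dx/dθ| = 1.16/0.12978 = 8.9385 rad/s.

8.94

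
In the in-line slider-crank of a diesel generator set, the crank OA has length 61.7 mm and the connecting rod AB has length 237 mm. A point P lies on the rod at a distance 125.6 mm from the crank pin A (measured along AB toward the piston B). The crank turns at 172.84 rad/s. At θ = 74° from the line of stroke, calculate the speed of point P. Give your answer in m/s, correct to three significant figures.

10.7

ω = 172.8 rad/s.  Crank-pin speed |V_A| = rω = 10.664 m/s, perpendicular to OA.
Rod angle: sinφ = −(r/L) sinθ ⇒ φ = -14.492°; ω_rod = −rω cosθ/√(L²−r²sin²θ) = -12.81 rad/s.
V_P = V_A + ω_rod × AP, with AP = 0.1256 m along the rod.
Components: V_Px = −rω sinθ − a·ω_rod·sinφ = -10.654 m/s;  V_Py = rω cosθ + a·ω_rod·cosφ = +1.3817 m/s.
|V_P| = √(V_Px² + V_Py²) = 10.743 m/s.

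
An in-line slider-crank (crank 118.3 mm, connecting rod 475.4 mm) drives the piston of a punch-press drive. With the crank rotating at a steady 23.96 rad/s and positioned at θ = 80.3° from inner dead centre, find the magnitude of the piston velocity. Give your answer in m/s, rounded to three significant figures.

2.91

ω = 23.96 rad/s
For an in-line slider-crank, x = r cosθ + √(L² − r² sin²θ), so v = −rω sinθ·[1 + r cosθ/√(L² − r² sin²θ)].
With r = 0.1183 m, L = 0.4754 m, θ = 80.3°: √(L² − r² sin²θ) = 0.46088 m.
v = −0.1183·23.96·0.98570·[1 + 0.1183·0.16849/0.46088] = -2.9148 m/s.
|v| = 2.9148 m/s.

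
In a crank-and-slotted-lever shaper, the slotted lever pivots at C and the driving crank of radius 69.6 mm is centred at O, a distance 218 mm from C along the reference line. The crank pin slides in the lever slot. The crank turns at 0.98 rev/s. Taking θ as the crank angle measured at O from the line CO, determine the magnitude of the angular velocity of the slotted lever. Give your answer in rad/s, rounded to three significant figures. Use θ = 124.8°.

ω = 6.158 rad/s (from 0.98 rev/s).
Crank pin A relative to C: A = (d + r cosθ, r sinθ); lever angle φ = atan2(r sinθ, d + r cosθ).
Differentiating tanφ: φ̇ = rω(d cosθ + r)/(d² + r² + 2dr cosθ).
d² + r² + 2dr cosθ = |CA|² = 0.0350495 m²;  d cosθ + r = -0.054816 m.
|ω_lever| = |0.0696·6.158·-0.054816| / 0.0350495 = 0.67025 rad/s.

0.670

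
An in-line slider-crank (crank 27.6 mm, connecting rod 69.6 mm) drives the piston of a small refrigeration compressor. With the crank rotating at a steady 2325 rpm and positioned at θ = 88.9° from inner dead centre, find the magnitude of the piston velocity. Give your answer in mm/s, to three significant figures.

6770

ω = 2π·2325/60 = 243.5 rad/s
For an in-line slider-crank, x = r cosθ + √(L² − r² sin²θ), so v = −rω sinθ·[1 + r cosθ/√(L² − r² sin²θ)].
With r = 0.0276 m, L = 0.0696 m, θ = 88.9°: √(L² − r² sin²θ) = 0.063896 m.
v = −0.0276·243.5·0.99982·[1 + 0.0276·0.01920/0.063896] = -6.7743 m/s.
|v| = 6.7743 m/s = 6774.3 mm/s.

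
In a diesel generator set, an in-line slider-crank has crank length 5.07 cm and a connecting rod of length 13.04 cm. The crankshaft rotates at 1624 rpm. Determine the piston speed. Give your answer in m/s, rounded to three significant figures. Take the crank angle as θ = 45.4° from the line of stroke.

7.88

ω = 2π·1624/60 = 170.1 rad/s
For an in-line slider-crank, x = r cosθ + √(L² − r² sin²θ), so v = −rω sinθ·[1 + r cosθ/√(L² − r² sin²θ)].
With r = 0.0507 m, L = 0.1304 m, θ = 45.4°: √(L² − r² sin²θ) = 0.1253 m.
v = −0.0507·170.1·0.71203·[1 + 0.0507·0.70215/0.1253] = -7.8835 m/s.
|v| = 7.8835 m/s.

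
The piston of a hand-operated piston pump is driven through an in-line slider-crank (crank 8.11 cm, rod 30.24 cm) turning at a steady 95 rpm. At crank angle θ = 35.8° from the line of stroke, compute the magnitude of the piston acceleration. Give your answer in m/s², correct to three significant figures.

7.23

ω = 2π·95/60 = 9.948 rad/s
x(θ) = r cosθ + √(L² − r² sin²θ); with ω constant, a = ω²·d²x/dθ².
d²x/dθ² = −r cosθ − r²(cos2θ)/√u − r⁴ sin²2θ/(4u^{3/2}),  u = L² − r² sin²θ = 0.0891952 m².
Substituting r = 0.0811 m, L = 0.3024 m, θ = 35.8°: d²x/dθ² = -0.073094 m.
a = ω²·d²x/dθ² = (9.948)²·(-0.073094) = -7.2342 m/s²;  |a| = 7.2342 m/s².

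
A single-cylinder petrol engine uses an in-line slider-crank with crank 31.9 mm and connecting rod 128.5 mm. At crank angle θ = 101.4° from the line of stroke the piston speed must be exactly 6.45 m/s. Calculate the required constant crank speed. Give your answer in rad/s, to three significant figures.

217

For an in-line slider-crank, |v_piston| = rω|sinθ|·[1 + r cosθ/√(L² − r² sin²θ)].
With r = 0.0319 m, L = 0.1285 m, θ = 101.4°: the bracketed kinematic factor |dx/dθ| = 0.029689 m.
ω = v/|dx/dθ| = 6.45/0.029689 = 217.25 rad/s.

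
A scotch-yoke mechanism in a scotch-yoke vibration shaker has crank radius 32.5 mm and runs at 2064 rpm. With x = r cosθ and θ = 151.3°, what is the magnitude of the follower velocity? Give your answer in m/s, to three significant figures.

ω = 216.1 rad/s (from 2064 rpm).
x = r cosθ ⇒ ẋ = −rω sinθ.
|v| = rω|sinθ| = 0.0325·216.1·|sin 151.3°| = 3.3734 m/s.

3.37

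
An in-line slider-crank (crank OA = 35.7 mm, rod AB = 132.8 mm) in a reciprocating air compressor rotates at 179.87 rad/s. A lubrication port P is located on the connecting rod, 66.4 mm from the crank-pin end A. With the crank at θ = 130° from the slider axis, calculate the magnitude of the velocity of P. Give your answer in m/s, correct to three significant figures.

ω = 179.9 rad/s.  Crank-pin speed |V_A| = rω = 6.4214 m/s, perpendicular to OA.
Rod angle: sinφ = −(r/L) sinθ ⇒ φ = -11.884°; ω_rod = −rω cosθ/√(L²−r²sin²θ) = +31.762 rad/s.
V_P = V_A + ω_rod × AP, with AP = 0.0664 m along the rod.
Components: V_Px = −rω sinθ − a·ω_rod·sinφ = -4.4847 m/s;  V_Py = rω cosθ + a·ω_rod·cosφ = -2.0638 m/s.
|V_P| = √(V_Px² + V_Py²) = 4.9368 m/s.

4.94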